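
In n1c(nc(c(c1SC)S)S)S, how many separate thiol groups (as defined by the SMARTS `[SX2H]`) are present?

3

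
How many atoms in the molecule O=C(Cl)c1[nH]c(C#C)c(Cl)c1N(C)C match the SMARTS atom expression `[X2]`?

2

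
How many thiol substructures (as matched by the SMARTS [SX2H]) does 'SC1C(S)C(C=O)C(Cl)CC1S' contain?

[SX2H] is the SMARTS for a thiol: an aliphatic sulfur with two connections, one being H.
The molecule carries 3 separate instances of a thiol (-SH) meeting every constraint; each maps to a distinct set of atoms, giving 3 matches.

3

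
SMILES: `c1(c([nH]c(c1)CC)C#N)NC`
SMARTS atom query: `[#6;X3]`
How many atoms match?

4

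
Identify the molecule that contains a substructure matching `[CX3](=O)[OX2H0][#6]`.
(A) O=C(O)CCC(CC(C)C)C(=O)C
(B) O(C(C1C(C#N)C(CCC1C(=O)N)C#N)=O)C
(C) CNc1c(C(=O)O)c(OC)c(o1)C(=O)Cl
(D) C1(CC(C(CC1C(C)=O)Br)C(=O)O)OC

B

[CX3](=O)[OX2H0][#6] describes a carbonyl carbon bonded to an oxygen that is itself bonded to carbon (no H on that O) (an ester).
(A) has a carboxylic acid group (-C(=O)OH) but the singly-bonded O carries H (OX2H1, not H0).
(B) contains a methyl-ester group (-C(=O)OCH3), which satisfies every atom and bond constraint.
(C) has a carboxylic acid group (-C(=O)OH) but the singly-bonded O carries H (OX2H1, not H0).
(D) has a methoxy ether (-OCH3) but the ether oxygen is not adjacent to a C=O carbon.
So the answer is (B).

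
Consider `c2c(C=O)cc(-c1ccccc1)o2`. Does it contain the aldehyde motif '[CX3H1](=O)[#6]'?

The pattern [CX3H1](=O)[#6] describes an sp2 carbon with one H, double-bonded to O and single-bonded to carbon — an aldehyde.
The molecule carries an aldehyde (-CHO), whose atoms satisfy every constraint of the query, so the pattern matches.

Yes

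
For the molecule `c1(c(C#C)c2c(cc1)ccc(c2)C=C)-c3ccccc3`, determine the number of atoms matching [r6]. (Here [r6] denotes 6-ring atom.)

The query [r6] means: r6 matches atoms in a six-membered ring.
Check the 20 heavy atoms by environment: 16× c (aromatic, in 6-ring) → match; 4× C (acyclic) → no.
That gives 16 matching atoms.

16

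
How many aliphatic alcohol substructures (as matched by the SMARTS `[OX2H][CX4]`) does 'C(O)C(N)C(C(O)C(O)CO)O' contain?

5

[OX2H][CX4] is the SMARTS for an aliphatic alcohol: a hydroxyl oxygen bound to an sp3 (X4) carbon.
The molecule carries 5 separate instances of a hydroxyl group (-OH) meeting every constraint; each maps to a distinct set of atoms, giving 5 matches.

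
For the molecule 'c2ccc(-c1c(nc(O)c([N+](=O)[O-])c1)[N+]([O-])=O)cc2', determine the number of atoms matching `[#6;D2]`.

6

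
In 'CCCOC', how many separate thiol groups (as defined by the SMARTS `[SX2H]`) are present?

0

[SX2H] is the SMARTS for a thiol: an aliphatic sulfur with two connections, one being H.
No fragment in the molecule satisfies every constraint, giving 0 matches.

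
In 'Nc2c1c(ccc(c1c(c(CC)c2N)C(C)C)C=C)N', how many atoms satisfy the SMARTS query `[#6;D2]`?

4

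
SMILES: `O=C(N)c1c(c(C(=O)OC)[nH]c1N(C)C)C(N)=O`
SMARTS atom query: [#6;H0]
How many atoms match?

7

The query [#6;H0] means: any carbon with no attached hydrogen.
Check the 18 heavy atoms by environment: 1× n (aromatic, H1) → no; 4× c (aromatic, H0) → match; 3× C (H0) → match; 4× O (H0) → no; 3× C (H3) → no; 2× N (H2) → no; 1× N (H0) → no.
Summing the matching environments: 4 + 3 = 7 matching atoms.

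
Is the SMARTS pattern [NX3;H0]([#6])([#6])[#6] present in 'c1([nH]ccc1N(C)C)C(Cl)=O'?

Yes

The pattern [NX3;H0]([#6])([#6])[#6] describes a trivalent nitrogen with no H, bonded to three carbons — a tertiary amine.
The molecule carries a dimethylamino group (-N(CH3)2), whose atoms satisfy every constraint of the query, so the pattern matches.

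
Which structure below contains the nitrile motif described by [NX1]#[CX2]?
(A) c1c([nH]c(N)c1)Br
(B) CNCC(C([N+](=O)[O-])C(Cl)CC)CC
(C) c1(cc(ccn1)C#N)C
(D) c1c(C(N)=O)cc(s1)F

[NX1]#[CX2] describes a nitrogen triple-bonded to a two-connected carbon (a nitrile).
(A) has a primary amino group (-NH2) but the nitrogen is NX3 (three connections), not NX1 triple-bonded.
(B) has a nitro group (-[N+](=O)[O-]) but there is no C#N triple bond.
(C) contains a nitrile (-C#N), which satisfies every atom and bond constraint.
(D) has a primary amide (-C(=O)NH2) but the nitrogen is NX3, not NX1.
So the answer is (C).

C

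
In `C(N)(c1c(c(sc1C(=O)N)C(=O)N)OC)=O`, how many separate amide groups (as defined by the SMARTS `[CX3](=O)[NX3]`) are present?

3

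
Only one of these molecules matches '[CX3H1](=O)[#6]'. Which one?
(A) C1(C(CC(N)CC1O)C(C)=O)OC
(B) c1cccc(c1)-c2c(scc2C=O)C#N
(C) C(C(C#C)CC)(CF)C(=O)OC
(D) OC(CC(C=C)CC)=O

[CX3H1](=O)[#6] describes an sp2 carbon with one H, double-bonded to O and single-bonded to carbon (an aldehyde).
(A) has an acetyl/ketone group (-C(=O)CH3) but the carbonyl carbon has H0 (two carbon neighbours), not H1.
(B) contains an aldehyde (-CHO), which satisfies every atom and bond constraint.
(C) has a methyl-ester group (-C(=O)OCH3) but the carbonyl carbon has H0, not H1.
(D) has a carboxylic acid group (-C(=O)OH) but the carbonyl carbon has H0 and is bonded to O, not H1.
So the answer is (B).

B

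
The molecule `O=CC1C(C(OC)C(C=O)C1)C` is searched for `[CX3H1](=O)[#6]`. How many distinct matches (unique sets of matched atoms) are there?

2

[CX3H1](=O)[#6] is the SMARTS for an aldehyde: an sp2 carbon with one H, double-bonded to O and single-bonded to carbon.
The molecule carries 2 separate instances of an aldehyde (-CHO) meeting every constraint; each maps to a distinct set of atoms, giving 2 matches.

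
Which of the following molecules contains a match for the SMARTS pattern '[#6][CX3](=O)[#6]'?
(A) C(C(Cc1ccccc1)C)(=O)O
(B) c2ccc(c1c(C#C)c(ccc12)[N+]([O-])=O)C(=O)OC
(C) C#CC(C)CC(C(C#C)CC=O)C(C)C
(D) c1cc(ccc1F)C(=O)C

D

[#6][CX3](=O)[#6] describes a carbonyl carbon (no H) flanked by two carbons (a ketone).
(A) has a carboxylic acid group (-C(=O)OH) but one neighbour of the carbonyl carbon is O, not C.
(B) has a methyl-ester group (-C(=O)OCH3) but one neighbour of the carbonyl carbon is O, not C.
(C) has an aldehyde (-CHO) but the carbonyl carbon has H1, so it is not flanked by two carbons.
(D) contains an acetyl/ketone group (-C(=O)CH3), which satisfies every atom and bond constraint.
So the answer is (D).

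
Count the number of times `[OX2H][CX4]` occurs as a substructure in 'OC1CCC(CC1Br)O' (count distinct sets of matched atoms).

[OX2H][CX4] is the SMARTS for an aliphatic alcohol: a hydroxyl oxygen bound to an sp3 (X4) carbon.
The molecule carries 2 separate instances of a hydroxyl group (-OH) meeting every constraint; each maps to a distinct set of atoms, giving 2 matches.

2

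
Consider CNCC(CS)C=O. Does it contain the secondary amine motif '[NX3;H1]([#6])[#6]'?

The pattern [NX3;H1]([#6])[#6] describes a trivalent nitrogen with one H, bonded to two carbons — a secondary amine.
The molecule carries an N-methylamino group (-NHCH3), whose atoms satisfy every constraint of the query, so the pattern matches.

Yes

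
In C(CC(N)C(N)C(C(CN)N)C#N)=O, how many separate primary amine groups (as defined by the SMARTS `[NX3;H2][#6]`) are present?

4

[NX3;H2][#6] is the SMARTS for a primary amine: a trivalent nitrogen with two H attached to carbon.
The molecule carries 4 separate instances of a primary amino group (-NH2) meeting every constraint; each maps to a distinct set of atoms, giving 4 matches.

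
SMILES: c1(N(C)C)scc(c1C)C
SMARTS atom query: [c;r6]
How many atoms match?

Check the 10 heavy atoms by environment: 1× s (aromatic, in 5-ring) → no; 4× c (aromatic, in 5-ring) → no; 4× C (acyclic) → no; 1× N (acyclic) → no.
No environment satisfies the query, so 0 matching atoms.

0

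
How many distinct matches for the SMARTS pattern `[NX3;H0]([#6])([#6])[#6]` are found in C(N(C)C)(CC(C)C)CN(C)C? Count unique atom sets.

2

[NX3;H0]([#6])([#6])[#6] is the SMARTS for a tertiary amine: a trivalent nitrogen with no H, bonded to three carbons.
The molecule carries 2 separate instances of a dimethylamino group (-N(CH3)2) meeting every constraint; each maps to a distinct set of atoms, giving 2 matches.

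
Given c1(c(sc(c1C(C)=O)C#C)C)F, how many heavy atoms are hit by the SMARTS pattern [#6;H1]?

1

The query [#6;H1] means: any carbon bearing exactly one hydrogen.
Check the 12 heavy atoms by environment: 1× s (aromatic, H0) → no; 4× c (aromatic, H0) → no; 2× C (H0) → no; 1× O (H0) → no; 2× C (H3) → no; 1× F (H0) → no; 1× C (H1) → match.
That gives 1 matching atom.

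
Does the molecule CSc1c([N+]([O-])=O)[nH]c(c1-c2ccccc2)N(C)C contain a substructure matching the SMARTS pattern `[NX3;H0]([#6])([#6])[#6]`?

Yes

The pattern [NX3;H0]([#6])([#6])[#6] describes a trivalent nitrogen with no H, bonded to three carbons — a tertiary amine.
The molecule carries a dimethylamino group (-N(CH3)2), whose atoms satisfy every constraint of the query, so the pattern matches.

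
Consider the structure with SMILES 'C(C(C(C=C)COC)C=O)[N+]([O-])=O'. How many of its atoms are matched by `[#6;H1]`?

The query [#6;H1] means: any carbon bearing exactly one hydrogen.
Check the 13 heavy atoms by environment: 3× C (H2) → no; 4× C (H1) → match; 3× O (H0) → no; 1× N (charge +1, H0) → no; 1× O (charge -1, H0) → no; 1× C (H3) → no.
That gives 4 matching atoms.

4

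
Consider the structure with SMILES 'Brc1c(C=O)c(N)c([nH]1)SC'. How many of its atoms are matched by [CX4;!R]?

1

The query [CX4;!R] means: aliphatic carbon with four total connections, not in a ring.
Check the 11 heavy atoms by environment: 1× n (aromatic, X3, in 5-ring) → no; 4× c (aromatic, X3, in 5-ring) → no; 1× N (X3, acyclic) → no; 1× Br (X1, acyclic) → no; 1× C (X3, acyclic) → no; 1× O (X1, acyclic) → no; 1× S (X2, acyclic) → no; 1× C (X4, acyclic) → match.
That gives 1 matching atom.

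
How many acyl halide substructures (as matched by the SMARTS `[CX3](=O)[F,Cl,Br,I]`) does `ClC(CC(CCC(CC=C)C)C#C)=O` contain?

1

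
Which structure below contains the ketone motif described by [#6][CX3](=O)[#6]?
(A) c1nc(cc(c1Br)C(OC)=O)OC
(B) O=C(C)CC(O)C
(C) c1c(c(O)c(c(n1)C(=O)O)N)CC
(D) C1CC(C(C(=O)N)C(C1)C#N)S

[#6][CX3](=O)[#6] describes a carbonyl carbon (no H) flanked by two carbons (a ketone).
(A) has a methyl-ester group (-C(=O)OCH3) but one neighbour of the carbonyl carbon is O, not C.
(B) contains an acetyl/ketone group (-C(=O)CH3), which satisfies every atom and bond constraint.
(C) has a carboxylic acid group (-C(=O)OH) but one neighbour of the carbonyl carbon is O, not C.
(D) has a primary amide (-C(=O)NH2) but one neighbour of the carbonyl carbon is N, not C.
So the answer is (B).

B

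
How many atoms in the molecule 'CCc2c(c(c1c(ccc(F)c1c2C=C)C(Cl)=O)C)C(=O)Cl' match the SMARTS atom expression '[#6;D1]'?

3

Check the 22 heavy atoms by environment: 8× c (aromatic, D3) → no; 2× c (aromatic, D2) → no; 1× F (D1) → no; 2× C (D3) → no; 2× O (D1) → no; 2× Cl (D1) → no; 3× C (D1) → match; 2× C (D2) → no.
That gives 3 matching atoms.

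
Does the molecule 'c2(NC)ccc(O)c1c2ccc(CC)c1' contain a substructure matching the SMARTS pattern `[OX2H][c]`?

Yes

The pattern [OX2H][c] describes a hydroxyl oxygen attached to an aromatic carbon — a phenol.
The molecule carries a hydroxyl group (-OH), whose atoms satisfy every constraint of the query, so the pattern matches.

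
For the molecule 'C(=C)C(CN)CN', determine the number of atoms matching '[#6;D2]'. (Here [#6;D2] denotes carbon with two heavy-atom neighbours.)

Check the 7 heavy atoms by environment: 3× C (D2) → match; 1× C (D3) → no; 1× C (D1) → no; 2× N (D1) → no.
That gives 3 matching atoms.

3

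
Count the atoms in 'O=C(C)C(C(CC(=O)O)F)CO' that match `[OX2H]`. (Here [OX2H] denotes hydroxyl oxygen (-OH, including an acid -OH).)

2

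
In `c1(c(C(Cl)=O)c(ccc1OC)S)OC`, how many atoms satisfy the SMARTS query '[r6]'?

6

The query [r6] means: r6 matches atoms in a six-membered ring.
Check the 14 heavy atoms by environment: 6× c (aromatic, in 6-ring) → match; 3× C (acyclic) → no; 3× O (acyclic) → no; 1× Cl (acyclic) → no; 1× S (acyclic) → no.
That gives 6 matching atoms.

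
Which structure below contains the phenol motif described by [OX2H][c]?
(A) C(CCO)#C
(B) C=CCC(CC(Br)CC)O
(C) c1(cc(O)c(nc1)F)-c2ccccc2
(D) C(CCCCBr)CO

[OX2H][c] describes a hydroxyl oxygen attached to an aromatic carbon (a phenol).
(A) has a hydroxyl group (-OH) but the -OH is on an aliphatic carbon, not an aromatic c.
(B) has a hydroxyl group (-OH) but the -OH is on an aliphatic carbon, not an aromatic c.
(C) contains a hydroxyl group (-OH), which satisfies every atom and bond constraint.
(D) has a hydroxyl group (-OH) but the -OH is on an aliphatic carbon, not an aromatic c.
So the answer is (C).

C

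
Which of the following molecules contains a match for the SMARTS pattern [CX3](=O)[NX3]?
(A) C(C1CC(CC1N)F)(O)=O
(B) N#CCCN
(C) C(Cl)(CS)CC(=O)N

C

[CX3](=O)[NX3] describes a carbonyl carbon bonded to a trivalent nitrogen (an amide).
(A) has a primary amino group (-NH2) but the -NH2 is not attached to a carbonyl carbon.
(B) has a nitrile (-C#N) but the nitrile N is NX1 (triple-bonded), not NX3.
(C) contains a primary amide (-C(=O)NH2), which satisfies every atom and bond constraint.
So the answer is (C).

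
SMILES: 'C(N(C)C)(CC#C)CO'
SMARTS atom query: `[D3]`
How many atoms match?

The query [D3] means: atom with exactly three heavy-atom neighbours.
Check the 9 heavy atoms by environment: 3× C (D2) → no; 1× C (D3) → match; 1× O (D1) → no; 3× C (D1) → no; 1× N (D3) → match.
Summing the matching environments: 1 + 1 = 2 matching atoms.

2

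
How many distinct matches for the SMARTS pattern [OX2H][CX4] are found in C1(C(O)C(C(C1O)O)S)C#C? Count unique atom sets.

3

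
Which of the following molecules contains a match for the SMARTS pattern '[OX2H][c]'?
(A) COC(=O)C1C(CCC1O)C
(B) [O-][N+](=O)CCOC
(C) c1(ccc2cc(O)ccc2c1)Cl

[OX2H][c] describes a hydroxyl oxygen attached to an aromatic carbon (a phenol).
(A) has a hydroxyl group (-OH) but the -OH is on an aliphatic carbon, not an aromatic c.
(B) has a methoxy ether (-OCH3) but the oxygen has H0, not H1.
(C) contains a hydroxyl group (-OH), which satisfies every atom and bond constraint.
So the answer is (C).

C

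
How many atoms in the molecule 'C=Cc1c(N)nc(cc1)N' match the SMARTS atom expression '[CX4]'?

The query [CX4] means: C with X4: aliphatic carbon with exactly 4 total connections (bonds + H).
Check the 10 heavy atoms by environment: 1× n (aromatic, X2) → no; 5× c (aromatic, X3) → no; 2× N (X3) → no; 2× C (X3) → no.
No environment satisfies the query, so 0 matching atoms.

0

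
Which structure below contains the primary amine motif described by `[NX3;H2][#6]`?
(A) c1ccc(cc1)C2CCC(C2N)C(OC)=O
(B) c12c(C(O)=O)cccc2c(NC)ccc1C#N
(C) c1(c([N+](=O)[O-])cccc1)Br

A

[NX3;H2][#6] describes a trivalent nitrogen with two H attached to carbon (a primary amine).
(A) contains a primary amino group (-NH2), which satisfies every atom and bond constraint.
(B) has a nitrile (-C#N) but the nitrogen is NX1 (triple-bonded), not NX3 with two H.
(C) has a nitro group (-[N+](=O)[O-]) but the nitrogen is [N+] with no H, not NX3H2.
So the answer is (A).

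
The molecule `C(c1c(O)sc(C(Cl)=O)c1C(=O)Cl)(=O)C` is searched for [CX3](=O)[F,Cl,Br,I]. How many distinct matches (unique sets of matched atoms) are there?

[CX3](=O)[F,Cl,Br,I] is the SMARTS for an acyl halide: a carbonyl carbon bonded to a halogen.
The molecule carries 2 separate instances of an acyl chloride (-C(=O)Cl) meeting every constraint; each maps to a distinct set of atoms, giving 2 matches.

2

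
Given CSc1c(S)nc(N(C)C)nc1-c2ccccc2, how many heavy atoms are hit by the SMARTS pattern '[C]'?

3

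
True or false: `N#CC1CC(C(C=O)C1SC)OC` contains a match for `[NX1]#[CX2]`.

The pattern [NX1]#[CX2] describes a nitrogen triple-bonded to a two-connected carbon — a nitrile.
The molecule carries a nitrile (-C#N), whose atoms satisfy every constraint of the query, so the pattern matches.

True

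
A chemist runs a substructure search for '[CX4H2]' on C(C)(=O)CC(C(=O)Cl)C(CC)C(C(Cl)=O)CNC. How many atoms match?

3

Check the 18 heavy atoms by environment: 3× C (H2, X4) → match; 3× C (H1, X4) → no; 1× N (H1, X3) → no; 3× C (H3, X4) → no; 3× C (H0, X3) → no; 3× O (H0, X1) → no; 2× Cl (H0, X1) → no.
That gives 3 matching atoms.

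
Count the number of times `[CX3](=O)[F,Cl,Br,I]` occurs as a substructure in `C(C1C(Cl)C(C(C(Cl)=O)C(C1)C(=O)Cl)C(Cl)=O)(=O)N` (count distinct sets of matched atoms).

[CX3](=O)[F,Cl,Br,I] is the SMARTS for an acyl halide: a carbonyl carbon bonded to a halogen.
The molecule carries 3 separate instances of an acyl chloride (-C(=O)Cl) meeting every constraint; each maps to a distinct set of atoms, giving 3 matches.

3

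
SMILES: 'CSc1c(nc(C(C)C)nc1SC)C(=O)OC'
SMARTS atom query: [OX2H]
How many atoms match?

0

The query [OX2H] means: aliphatic oxygen with two connections, one of which is H — an -OH oxygen.
Check the 17 heavy atoms by environment: 2× n (aromatic, H0, X2) → no; 4× c (aromatic, H0, X3) → no; 1× C (H0, X3) → no; 1× O (H0, X1) → no; 1× O (H0, X2) → no; 5× C (H3, X4) → no; 2× S (H0, X2) → no; 1× C (H1, X4) → no.
No environment satisfies the query, so 0 matching atoms.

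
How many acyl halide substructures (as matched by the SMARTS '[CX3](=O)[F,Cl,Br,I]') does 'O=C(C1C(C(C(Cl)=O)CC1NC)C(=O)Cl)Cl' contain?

3

[CX3](=O)[F,Cl,Br,I] is the SMARTS for an acyl halide: a carbonyl carbon bonded to a halogen.
The molecule carries 3 separate instances of an acyl chloride (-C(=O)Cl) meeting every constraint; each maps to a distinct set of atoms, giving 3 matches.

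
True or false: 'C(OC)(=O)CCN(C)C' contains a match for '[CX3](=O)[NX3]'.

False

The pattern [CX3](=O)[NX3] describes a carbonyl carbon bonded to a trivalent nitrogen — an amide.
The closest candidate here is a methyl-ester group (-C(=O)OCH3), but the carbonyl is bonded to O, not to an NX3 nitrogen. No other fragment satisfies the full query, so there is no match.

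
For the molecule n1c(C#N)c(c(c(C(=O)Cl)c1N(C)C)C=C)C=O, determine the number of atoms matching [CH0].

2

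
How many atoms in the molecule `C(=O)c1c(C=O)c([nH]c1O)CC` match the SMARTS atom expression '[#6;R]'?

4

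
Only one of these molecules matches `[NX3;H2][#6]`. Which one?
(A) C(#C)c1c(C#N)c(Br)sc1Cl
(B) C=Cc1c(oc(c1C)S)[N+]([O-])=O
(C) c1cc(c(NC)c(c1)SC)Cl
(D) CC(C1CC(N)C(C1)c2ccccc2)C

[NX3;H2][#6] describes a trivalent nitrogen with two H attached to carbon (a primary amine).
(A) has a nitrile (-C#N) but the nitrogen is NX1 (triple-bonded), not NX3 with two H.
(B) has a nitro group (-[N+](=O)[O-]) but the nitrogen is [N+] with no H, not NX3H2.
(C) has an N-methylamino group (-NHCH3) but the nitrogen bears two carbons and only one H (H1), not H2.
(D) contains a primary amino group (-NH2), which satisfies every atom and bond constraint.
So the answer is (D).

D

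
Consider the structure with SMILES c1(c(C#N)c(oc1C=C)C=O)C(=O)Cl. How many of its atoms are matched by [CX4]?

0

Check the 14 heavy atoms by environment: 1× o (aromatic, X2) → no; 4× c (aromatic, X3) → no; 4× C (X3) → no; 2× O (X1) → no; 1× Cl (X1) → no; 1× C (X2) → no; 1× N (X1) → no.
No environment satisfies the query, so 0 matching atoms.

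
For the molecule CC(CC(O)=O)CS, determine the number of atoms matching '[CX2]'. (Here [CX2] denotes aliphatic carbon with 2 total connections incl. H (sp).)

The query [CX2] means: C with X2: aliphatic carbon with exactly 2 total connections.
Check the 8 heavy atoms by environment: 4× C (X4) → no; 1× C (X3) → no; 1× O (X1) → no; 1× O (X2) → no; 1× S (X2) → no.
No environment satisfies the query, so 0 matching atoms.

0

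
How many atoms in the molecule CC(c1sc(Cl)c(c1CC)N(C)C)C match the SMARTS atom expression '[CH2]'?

1

The query [CH2] means: aliphatic carbon with exactly two hydrogens.
Check the 14 heavy atoms by environment: 1× s (aromatic, H0) → no; 4× c (aromatic, H0) → no; 1× C (H1) → no; 5× C (H3) → no; 1× Cl (H0) → no; 1× N (H0) → no; 1× C (H2) → match.
That gives 1 matching atom.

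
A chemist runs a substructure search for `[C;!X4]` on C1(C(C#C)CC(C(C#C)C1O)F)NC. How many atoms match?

The query [C;!X4] means: aliphatic carbon that does not have four total connections.
Check the 14 heavy atoms by environment: 7× C (X4) → no; 1× F (X1) → no; 4× C (X2) → match; 1× N (X3) → no; 1× O (X2) → no.
That gives 4 matching atoms.

4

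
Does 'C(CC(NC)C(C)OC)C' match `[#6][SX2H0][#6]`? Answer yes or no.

No

The pattern [#6][SX2H0][#6] describes an aliphatic sulfur bridging two carbons with no H on the sulfur — a thioether.
The closest candidate here is a methoxy ether (-OCH3), but the bridging atom is O, not S. No other fragment satisfies the full query, so there is no match.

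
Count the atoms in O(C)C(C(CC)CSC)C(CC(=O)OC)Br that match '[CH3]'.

4

The query [CH3] means: aliphatic carbon with exactly three hydrogens.
Check the 16 heavy atoms by environment: 3× C (H2) → no; 3× C (H1) → no; 1× S (H0) → no; 4× C (H3) → match; 3× O (H0) → no; 1× C (H0) → no; 1× Br (H0) → no.
That gives 4 matching atoms.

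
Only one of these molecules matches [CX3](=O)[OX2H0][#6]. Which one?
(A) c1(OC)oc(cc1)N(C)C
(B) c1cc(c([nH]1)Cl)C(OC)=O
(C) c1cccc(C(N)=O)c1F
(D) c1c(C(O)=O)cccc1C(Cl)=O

[CX3](=O)[OX2H0][#6] describes a carbonyl carbon bonded to an oxygen that is itself bonded to carbon (no H on that O) (an ester).
(A) has a methoxy ether (-OCH3) but the ether oxygen is not adjacent to a C=O carbon.
(B) contains a methyl-ester group (-C(=O)OCH3), which satisfies every atom and bond constraint.
(C) has a primary amide (-C(=O)NH2) but the carbonyl is bonded to N, not to an O-C linkage.
(D) has a carboxylic acid group (-C(=O)OH) but the singly-bonded O carries H (OX2H1, not H0).
So the answer is (B).

B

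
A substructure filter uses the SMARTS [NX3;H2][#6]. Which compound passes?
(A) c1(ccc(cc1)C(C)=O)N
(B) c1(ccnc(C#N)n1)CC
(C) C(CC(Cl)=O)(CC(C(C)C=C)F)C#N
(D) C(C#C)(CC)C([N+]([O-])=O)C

[NX3;H2][#6] describes a trivalent nitrogen with two H attached to carbon (a primary amine).
(A) contains a primary amino group (-NH2), which satisfies every atom and bond constraint.
(B) has a nitrile (-C#N) but the nitrogen is NX1 (triple-bonded), not NX3 with two H.
(C) has a nitrile (-C#N) but the nitrogen is NX1 (triple-bonded), not NX3 with two H.
(D) has a nitro group (-[N+](=O)[O-]) but the nitrogen is [N+] with no H, not NX3H2.
So the answer is (A).

A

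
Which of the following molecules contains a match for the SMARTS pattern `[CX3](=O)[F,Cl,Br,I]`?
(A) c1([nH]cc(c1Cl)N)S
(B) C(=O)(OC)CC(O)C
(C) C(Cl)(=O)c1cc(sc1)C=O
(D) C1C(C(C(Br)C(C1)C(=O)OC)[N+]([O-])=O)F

C

[CX3](=O)[F,Cl,Br,I] describes a carbonyl carbon bonded to a halogen (an acyl halide).
(A) has a chloro substituent but the Cl is not on a carbonyl carbon.
(B) has a methyl-ester group (-C(=O)OCH3) but the carbonyl is bonded to -O-C, not to a halogen.
(C) contains an acyl chloride (-C(=O)Cl), which satisfies every atom and bond constraint.
(D) has a methyl-ester group (-C(=O)OCH3) but the carbonyl is bonded to -O-C, not to a halogen.
So the answer is (C).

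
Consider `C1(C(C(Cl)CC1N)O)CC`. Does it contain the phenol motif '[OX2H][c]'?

No

The pattern [OX2H][c] describes a hydroxyl oxygen attached to an aromatic carbon — a phenol.
The closest candidate here is a hydroxyl group (-OH), but the -OH is on an aliphatic carbon, not an aromatic c. No other fragment satisfies the full query, so there is no match.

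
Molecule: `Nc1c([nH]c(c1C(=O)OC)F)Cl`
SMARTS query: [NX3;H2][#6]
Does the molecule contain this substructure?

Yes

The pattern [NX3;H2][#6] describes a trivalent nitrogen with two H attached to carbon — a primary amine.
The molecule carries a primary amino group (-NH2), whose atoms satisfy every constraint of the query, so the pattern matches.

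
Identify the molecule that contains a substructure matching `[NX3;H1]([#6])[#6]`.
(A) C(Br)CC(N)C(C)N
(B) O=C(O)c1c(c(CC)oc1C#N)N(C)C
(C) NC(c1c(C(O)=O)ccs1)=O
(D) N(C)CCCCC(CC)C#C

[NX3;H1]([#6])[#6] describes a trivalent nitrogen with one H, bonded to two carbons (a secondary amine).
(A) has a primary amino group (-NH2) but the nitrogen has H2 and only one carbon neighbour.
(B) has a dimethylamino group (-N(CH3)2) but the nitrogen has H0, not H1.
(C) has a primary amide (-C(=O)NH2) but the -C(=O)NH2 nitrogen has H2, not H1.
(D) contains an N-methylamino group (-NHCH3), which satisfies every atom and bond constraint.
So the answer is (D).

D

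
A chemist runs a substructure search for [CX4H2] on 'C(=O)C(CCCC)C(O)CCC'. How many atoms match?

5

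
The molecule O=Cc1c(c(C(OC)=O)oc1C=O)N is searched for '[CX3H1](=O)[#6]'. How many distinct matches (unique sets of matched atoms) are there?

2

[CX3H1](=O)[#6] is the SMARTS for an aldehyde: an sp2 carbon with one H, double-bonded to O and single-bonded to carbon.
The molecule carries 2 separate instances of an aldehyde (-CHO) meeting every constraint; each maps to a distinct set of atoms, giving 2 matches.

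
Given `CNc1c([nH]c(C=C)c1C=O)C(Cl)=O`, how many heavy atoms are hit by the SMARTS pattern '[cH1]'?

0

Check the 14 heavy atoms by environment: 1× n (aromatic, H1) → no; 4× c (aromatic, H0) → no; 1× N (H1) → no; 1× C (H3) → no; 2× C (H1) → no; 1× C (H2) → no; 2× O (H0) → no; 1× C (H0) → no; 1× Cl (H0) → no.
No environment satisfies the query, so 0 matching atoms.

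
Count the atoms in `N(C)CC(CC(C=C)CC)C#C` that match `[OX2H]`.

0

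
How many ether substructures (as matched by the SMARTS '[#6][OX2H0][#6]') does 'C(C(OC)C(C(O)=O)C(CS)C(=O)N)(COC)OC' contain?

[#6][OX2H0][#6] is the SMARTS for an ether: an aliphatic oxygen bridging two carbons with no H on the oxygen.
The molecule carries 3 separate instances of a methoxy ether (-OCH3) meeting every constraint; each maps to a distinct set of atoms, giving 3 matches.

3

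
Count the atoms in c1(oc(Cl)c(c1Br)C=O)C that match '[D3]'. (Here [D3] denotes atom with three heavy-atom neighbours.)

4

The query [D3] means: atom with exactly three heavy-atom neighbours.
Check the 10 heavy atoms by environment: 1× o (aromatic, D2) → no; 4× c (aromatic, D3) → match; 1× C (D1) → no; 1× Cl (D1) → no; 1× Br (D1) → no; 1× C (D2) → no; 1× O (D1) → no.
That gives 4 matching atoms.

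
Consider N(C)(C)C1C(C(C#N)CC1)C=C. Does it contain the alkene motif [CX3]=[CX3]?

Yes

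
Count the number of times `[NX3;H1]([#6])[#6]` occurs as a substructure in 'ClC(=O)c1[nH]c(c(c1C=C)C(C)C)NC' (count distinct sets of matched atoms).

[NX3;H1]([#6])[#6] is the SMARTS for a secondary amine: a trivalent nitrogen with one H, bonded to two carbons.
Exactly one fragment in the molecule meets all constraints, giving 1 match.

1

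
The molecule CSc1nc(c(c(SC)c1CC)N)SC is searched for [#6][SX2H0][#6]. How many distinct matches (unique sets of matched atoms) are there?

3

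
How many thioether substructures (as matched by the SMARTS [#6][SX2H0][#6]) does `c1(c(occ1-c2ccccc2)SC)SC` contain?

[#6][SX2H0][#6] is the SMARTS for a thioether: an aliphatic sulfur bridging two carbons with no H on the sulfur.
The molecule carries 2 separate instances of a methylthio ether (-SCH3) meeting every constraint; each maps to a distinct set of atoms, giving 2 matches.

2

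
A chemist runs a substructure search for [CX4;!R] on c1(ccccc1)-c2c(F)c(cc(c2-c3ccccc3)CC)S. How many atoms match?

2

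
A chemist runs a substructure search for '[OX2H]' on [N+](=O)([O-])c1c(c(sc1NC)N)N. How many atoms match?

The query [OX2H] means: aliphatic oxygen with two connections, one of which is H — an -OH oxygen.
Check the 12 heavy atoms by environment: 1× s (aromatic, H0, X2) → no; 4× c (aromatic, H0, X3) → no; 1× N (charge +1, H0, X3) → no; 1× O (charge -1, H0, X1) → no; 1× O (H0, X1) → no; 2× N (H2, X3) → no; 1× N (H1, X3) → no; 1× C (H3, X4) → no.
No environment satisfies the query, so 0 matching atoms.

0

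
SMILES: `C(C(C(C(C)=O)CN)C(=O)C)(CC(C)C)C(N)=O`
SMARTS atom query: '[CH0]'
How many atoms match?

The query [CH0] means: aliphatic carbon with no attached hydrogen.
Check the 18 heavy atoms by environment: 2× C (H2) → no; 4× C (H1) → no; 4× C (H3) → no; 3× C (H0) → match; 3× O (H0) → no; 2× N (H2) → no.
That gives 3 matching atoms.

3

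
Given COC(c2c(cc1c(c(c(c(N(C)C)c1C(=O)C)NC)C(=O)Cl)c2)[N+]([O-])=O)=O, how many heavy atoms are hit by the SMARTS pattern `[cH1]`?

2

The query [cH1] means: aromatic carbon bearing exactly one hydrogen.
Check the 28 heavy atoms by environment: 8× c (aromatic, H0) → no; 2× c (aromatic, H1) → match; 3× C (H0) → no; 5× O (H0) → no; 5× C (H3) → no; 1× Cl (H0) → no; 1× N (H1) → no; 1× N (H0) → no; 1× N (charge +1, H0) → no; 1× O (charge -1, H0) → no.
That gives 2 matching atoms.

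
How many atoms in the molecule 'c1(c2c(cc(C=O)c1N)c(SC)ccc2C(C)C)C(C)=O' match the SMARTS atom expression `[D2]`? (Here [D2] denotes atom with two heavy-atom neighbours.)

5

The query [D2] means: atom with exactly two heavy-atom neighbours.
Check the 21 heavy atoms by environment: 7× c (aromatic, D3) → no; 3× c (aromatic, D2) → match; 1× C (D2) → match; 2× O (D1) → no; 1× S (D2) → match; 4× C (D1) → no; 1× N (D1) → no; 2× C (D3) → no.
Summing the matching environments: 3 + 1 + 1 = 5 matching atoms.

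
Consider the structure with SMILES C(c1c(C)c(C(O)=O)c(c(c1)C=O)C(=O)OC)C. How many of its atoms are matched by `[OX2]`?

The query [OX2] means: aliphatic oxygen with two total connections — ether, hydroxyl, or ester single-bond O.
Check the 18 heavy atoms by environment: 6× c (aromatic, X3) → no; 4× C (X4) → no; 3× C (X3) → no; 3× O (X1) → no; 2× O (X2) → match.
That gives 2 matching atoms.

2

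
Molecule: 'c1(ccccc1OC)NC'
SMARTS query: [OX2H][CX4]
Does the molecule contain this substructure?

No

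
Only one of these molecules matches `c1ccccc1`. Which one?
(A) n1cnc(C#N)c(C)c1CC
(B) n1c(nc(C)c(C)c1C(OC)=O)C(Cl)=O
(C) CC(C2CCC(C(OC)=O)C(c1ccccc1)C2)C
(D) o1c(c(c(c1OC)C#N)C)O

C

c1ccccc1 describes six aromatic carbons in a ring (a benzene ring).
(A) has a methyl group (-CH3) but no six-membered all-carbon aromatic ring is present.
(B) has a methyl group (-CH3) but no six-membered all-carbon aromatic ring is present.
(C) contains a phenyl ring, which satisfies every atom and bond constraint.
(D) has a methyl group (-CH3) but no six-membered all-carbon aromatic ring is present.
So the answer is (C).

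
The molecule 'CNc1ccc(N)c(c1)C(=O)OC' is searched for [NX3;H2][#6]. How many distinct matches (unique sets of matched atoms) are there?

1

[NX3;H2][#6] is the SMARTS for a primary amine: a trivalent nitrogen with two H attached to carbon.
Exactly one fragment in the molecule meets all constraints, giving 1 match.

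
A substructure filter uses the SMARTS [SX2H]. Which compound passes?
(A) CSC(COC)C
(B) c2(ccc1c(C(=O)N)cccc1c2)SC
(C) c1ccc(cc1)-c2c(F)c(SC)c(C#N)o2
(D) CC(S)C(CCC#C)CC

D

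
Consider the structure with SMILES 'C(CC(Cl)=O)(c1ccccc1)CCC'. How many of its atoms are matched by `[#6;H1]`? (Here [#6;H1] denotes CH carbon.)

6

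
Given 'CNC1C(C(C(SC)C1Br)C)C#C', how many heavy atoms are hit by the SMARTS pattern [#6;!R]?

The query [#6;!R] means: carbon not in any ring.
Check the 13 heavy atoms by environment: 5× C (in 5-ring) → no; 1× N (acyclic) → no; 5× C (acyclic) → match; 1× S (acyclic) → no; 1× Br (acyclic) → no.
That gives 5 matching atoms.

5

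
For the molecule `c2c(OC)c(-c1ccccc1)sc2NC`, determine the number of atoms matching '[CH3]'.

2

Check the 15 heavy atoms by environment: 1× s (aromatic, H0) → no; 4× c (aromatic, H0) → no; 6× c (aromatic, H1) → no; 1× O (H0) → no; 2× C (H3) → match; 1× N (H1) → no.
That gives 2 matching atoms.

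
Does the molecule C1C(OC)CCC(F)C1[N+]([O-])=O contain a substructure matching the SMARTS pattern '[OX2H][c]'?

No

The pattern [OX2H][c] describes a hydroxyl oxygen attached to an aromatic carbon — a phenol.
The closest candidate here is a methoxy ether (-OCH3), but the oxygen has H0, not H1. No other fragment satisfies the full query, so there is no match.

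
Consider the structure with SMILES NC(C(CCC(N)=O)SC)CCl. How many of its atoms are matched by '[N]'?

2

The query [N] means: uppercase N matches aliphatic (non-aromatic) nitrogen only.
Check the 12 heavy atoms by environment: 7× C → no; 1× Cl → no; 2× N → match; 1× O → no; 1× S → no.
That gives 2 matching atoms.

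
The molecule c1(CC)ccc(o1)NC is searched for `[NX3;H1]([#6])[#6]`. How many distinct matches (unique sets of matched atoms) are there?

1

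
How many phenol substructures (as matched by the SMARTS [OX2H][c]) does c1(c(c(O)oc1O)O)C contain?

3

[OX2H][c] is the SMARTS for a phenol: a hydroxyl oxygen attached to an aromatic carbon.
The molecule carries 3 separate instances of a hydroxyl group (-OH) meeting every constraint; each maps to a distinct set of atoms, giving 3 matches.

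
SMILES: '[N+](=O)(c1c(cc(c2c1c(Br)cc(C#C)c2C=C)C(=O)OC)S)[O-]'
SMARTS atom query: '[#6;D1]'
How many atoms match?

3

The query [#6;D1] means: carbon bonded to exactly one heavy atom.
Check the 23 heavy atoms by environment: 8× c (aromatic, D3) → no; 2× c (aromatic, D2) → no; 1× Br (D1) → no; 1× S (D1) → no; 1× N (charge +1, D3) → no; 1× O (charge -1, D1) → no; 2× O (D1) → no; 2× C (D2) → no; 3× C (D1) → match; 1× C (D3) → no; 1× O (D2) → no.
That gives 3 matching atoms.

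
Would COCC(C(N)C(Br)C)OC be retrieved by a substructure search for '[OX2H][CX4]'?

The pattern [OX2H][CX4] describes a hydroxyl oxygen bound to an sp3 (X4) carbon — an aliphatic alcohol.
The closest candidate here is a methoxy ether (-OCH3), but the oxygen has H0 (ether), not H1. No other fragment satisfies the full query, so there is no match.

No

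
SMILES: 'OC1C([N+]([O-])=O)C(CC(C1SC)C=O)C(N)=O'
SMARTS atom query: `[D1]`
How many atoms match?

The query [D1] means: atom with exactly one heavy-atom neighbour (degree 1).
Check the 17 heavy atoms by environment: 6× C (D3) → no; 2× C (D2) → no; 1× S (D2) → no; 1× C (D1) → match; 4× O (D1) → match; 1× N (charge +1, D3) → no; 1× O (charge -1, D1) → match; 1× N (D1) → match.
Summing the matching environments: 1 + 4 + 1 + 1 = 7 matching atoms.

7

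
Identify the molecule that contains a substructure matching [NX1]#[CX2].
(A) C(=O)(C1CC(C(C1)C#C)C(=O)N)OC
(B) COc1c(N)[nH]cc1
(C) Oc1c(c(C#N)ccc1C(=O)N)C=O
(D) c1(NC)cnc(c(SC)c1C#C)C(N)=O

C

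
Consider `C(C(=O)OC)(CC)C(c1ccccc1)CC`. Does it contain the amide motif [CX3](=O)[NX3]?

The pattern [CX3](=O)[NX3] describes a carbonyl carbon bonded to a trivalent nitrogen — an amide.
The closest candidate here is a methyl-ester group (-C(=O)OCH3), but the carbonyl is bonded to O, not to an NX3 nitrogen. No other fragment satisfies the full query, so there is no match.

No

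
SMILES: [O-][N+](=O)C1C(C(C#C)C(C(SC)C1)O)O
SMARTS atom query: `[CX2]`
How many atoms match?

2

Check the 15 heavy atoms by environment: 7× C (X4) → no; 1× S (X2) → no; 2× O (X2) → no; 1× N (charge +1, X3) → no; 1× O (charge -1, X1) → no; 1× O (X1) → no; 2× C (X2) → match.
That gives 2 matching atoms.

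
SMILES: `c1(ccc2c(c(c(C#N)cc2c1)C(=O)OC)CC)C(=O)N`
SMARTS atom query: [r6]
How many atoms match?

10

The query [r6] means: r6 matches atoms in a six-membered ring.
Check the 21 heavy atoms by environment: 10× c (aromatic, in 6-ring) → match; 6× C (acyclic) → no; 3× O (acyclic) → no; 2× N (acyclic) → no.
That gives 10 matching atoms.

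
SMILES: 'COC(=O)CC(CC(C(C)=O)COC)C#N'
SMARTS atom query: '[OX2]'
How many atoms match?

The query [OX2] means: aliphatic oxygen with two total connections — ether, hydroxyl, or ester single-bond O.
Check the 16 heavy atoms by environment: 8× C (X4) → no; 2× O (X2) → match; 2× C (X3) → no; 2× O (X1) → no; 1× C (X2) → no; 1× N (X1) → no.
That gives 2 matching atoms.

2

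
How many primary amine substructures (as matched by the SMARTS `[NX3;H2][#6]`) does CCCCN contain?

1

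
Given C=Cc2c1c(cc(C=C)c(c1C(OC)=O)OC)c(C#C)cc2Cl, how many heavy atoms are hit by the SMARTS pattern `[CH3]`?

2

Check the 23 heavy atoms by environment: 8× c (aromatic, H0) → no; 2× c (aromatic, H1) → no; 2× C (H0) → no; 3× C (H1) → no; 2× C (H2) → no; 1× Cl (H0) → no; 3× O (H0) → no; 2× C (H3) → match.
That gives 2 matching atoms.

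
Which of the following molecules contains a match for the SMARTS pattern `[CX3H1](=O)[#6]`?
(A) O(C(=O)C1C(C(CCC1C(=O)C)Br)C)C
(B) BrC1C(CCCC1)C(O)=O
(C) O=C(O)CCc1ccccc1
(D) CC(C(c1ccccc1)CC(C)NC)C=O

[CX3H1](=O)[#6] describes an sp2 carbon with one H, double-bonded to O and single-bonded to carbon (an aldehyde).
(A) has an acetyl/ketone group (-C(=O)CH3) but the carbonyl carbon has H0 (two carbon neighbours), not H1.
(B) has a carboxylic acid group (-C(=O)OH) but the carbonyl carbon has H0 and is bonded to O, not H1.
(C) has a carboxylic acid group (-C(=O)OH) but the carbonyl carbon has H0 and is bonded to O, not H1.
(D) contains an aldehyde (-CHO), which satisfies every atom and bond constraint.
So the answer is (D).

D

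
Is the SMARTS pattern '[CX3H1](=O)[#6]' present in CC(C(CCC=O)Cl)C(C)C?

The pattern [CX3H1](=O)[#6] describes an sp2 carbon with one H, double-bonded to O and single-bonded to carbon — an aldehyde.
The molecule carries an aldehyde (-CHO), whose atoms satisfy every constraint of the query, so the pattern matches.

Yes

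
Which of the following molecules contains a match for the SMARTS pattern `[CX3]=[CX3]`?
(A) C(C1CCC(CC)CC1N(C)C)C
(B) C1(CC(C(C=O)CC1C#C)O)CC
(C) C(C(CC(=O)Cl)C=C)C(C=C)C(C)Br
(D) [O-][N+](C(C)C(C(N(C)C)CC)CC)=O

C

[CX3]=[CX3] describes a non-aromatic C=C double bond between two sp2 carbons (an alkene).
(A) has an ethyl group (-CH2CH3) but its C-C bond is a single bond between CX4 carbons, not CX3=CX3.
(B) has an ethynyl group (-C#CH) but the C-C bond is a triple bond, not a double bond.
(C) contains a vinyl group (-CH=CH2), which satisfies every atom and bond constraint.
(D) has an ethyl group (-CH2CH3) but its C-C bond is a single bond between CX4 carbons, not CX3=CX3.
So the answer is (C).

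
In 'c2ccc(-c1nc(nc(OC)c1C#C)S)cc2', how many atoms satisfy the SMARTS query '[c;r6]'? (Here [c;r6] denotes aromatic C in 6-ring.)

10

Check the 17 heavy atoms by environment: 2× n (aromatic, in 6-ring) → no; 10× c (aromatic, in 6-ring) → match; 1× O (acyclic) → no; 3× C (acyclic) → no; 1× S (acyclic) → no.
That gives 10 matching atoms.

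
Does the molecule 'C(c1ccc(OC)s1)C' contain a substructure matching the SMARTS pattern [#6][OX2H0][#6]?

Yes

The pattern [#6][OX2H0][#6] describes an aliphatic oxygen bridging two carbons with no H on the oxygen — an ether.
The molecule carries a methoxy ether (-OCH3), whose atoms satisfy every constraint of the query, so the pattern matches.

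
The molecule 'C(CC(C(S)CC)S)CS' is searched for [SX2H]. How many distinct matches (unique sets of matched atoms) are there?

[SX2H] is the SMARTS for a thiol: an aliphatic sulfur with two connections, one being H.
The molecule carries 3 separate instances of a thiol (-SH) meeting every constraint; each maps to a distinct set of atoms, giving 3 matches.

3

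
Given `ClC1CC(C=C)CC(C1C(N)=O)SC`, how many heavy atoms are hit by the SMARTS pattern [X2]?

The query [X2] means: any atom with exactly two total connections (bonds + H).
Check the 14 heavy atoms by environment: 7× C (X4) → no; 3× C (X3) → no; 1× O (X1) → no; 1× N (X3) → no; 1× Cl (X1) → no; 1× S (X2) → match.
That gives 1 matching atom.

1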